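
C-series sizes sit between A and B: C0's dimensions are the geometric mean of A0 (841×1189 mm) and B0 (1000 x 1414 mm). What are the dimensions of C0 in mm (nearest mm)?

Short: √(841 · 1000) = √841000 ≈ 917.1 mm.
Long: √(1189 · 1414) = √1681246 ≈ 1296.6 mm.

917 × 1297 mm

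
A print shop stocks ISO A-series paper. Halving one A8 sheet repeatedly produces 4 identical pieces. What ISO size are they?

4 = 2^2, so 2 halving steps.
A8 → A9 → … → A10 after 2 steps.

A10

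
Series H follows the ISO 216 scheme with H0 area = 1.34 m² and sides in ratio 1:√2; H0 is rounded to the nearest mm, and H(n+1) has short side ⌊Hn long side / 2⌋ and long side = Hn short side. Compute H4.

243 × 344 mm

Let H0's short side be w mm. w · w√2 = 1.34 m² = 1,340,000 mm², so w ≈ 973.4 mm and w√2 ≈ 1376.6 mm → H0 = 973 × 1377 mm.
H1: ⌊1377/2⌋ × 973 = 688 × 973 mm
H2: ⌊973/2⌋ × 688 = 486 × 688 mm
H3: ⌊688/2⌋ × 486 = 344 × 486 mm
H4: ⌊486/2⌋ × 344 = 243 × 344 mm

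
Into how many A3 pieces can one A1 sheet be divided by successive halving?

4

A1 = 594 × 841 mm; A3 = 297 × 420 mm.
Each halving step doubles the count; 2 steps from A1 to A3.
2^2 = 4.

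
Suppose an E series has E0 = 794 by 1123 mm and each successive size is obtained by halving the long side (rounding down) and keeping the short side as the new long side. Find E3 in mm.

280 × 397 mm

E1 = 561 × 794 mm (from E0 by 1 halving).
E2: ⌊794/2⌋ × 561 = 397 × 561 mm
E3: ⌊561/2⌋ × 397 = 280 × 397 mm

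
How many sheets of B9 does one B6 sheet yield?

Each ISO step halves the sheet: 1 × B6 → 2 × B7 → 4 × B8 → 8 × B9
From B6 to B9 is 3 halving steps: 2^3 = 8.

8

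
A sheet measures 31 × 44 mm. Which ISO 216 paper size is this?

B10 (31 × 44 mm)

Aspect ratio 44/31 ≈ 1.419 — close to the ISO √2 ≈ 1.414.
In the B-series (B0 = 1000 × 1414 mm): B10 = 31 × 44 mm.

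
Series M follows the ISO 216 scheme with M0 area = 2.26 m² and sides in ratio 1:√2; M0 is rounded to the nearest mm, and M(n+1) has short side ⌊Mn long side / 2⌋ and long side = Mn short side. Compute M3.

Let M0's short side be w mm. w · w√2 = 2.26 m² = 2,260,000 mm², so w ≈ 1264.1 mm and w√2 ≈ 1787.8 mm → M0 = 1264 × 1788 mm.
M1: ⌊1788/2⌋ × 1264 = 894 × 1264 mm
M2: ⌊1264/2⌋ × 894 = 632 × 894 mm
M3: ⌊894/2⌋ × 632 = 447 × 632 mm

447 × 632 mm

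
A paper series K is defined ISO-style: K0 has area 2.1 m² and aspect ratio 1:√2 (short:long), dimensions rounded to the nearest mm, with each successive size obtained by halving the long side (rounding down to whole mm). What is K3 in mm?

Let K0's short side be w mm. w · w√2 = 2.1 m² = 2,100,000 mm², so w ≈ 1218.6 mm and w√2 ≈ 1723.3 mm → K0 = 1219 × 1723 mm.
K1: ⌊1723/2⌋ × 1219 = 861 × 1219 mm
K2: ⌊1219/2⌋ × 861 = 609 × 861 mm
K3: ⌊861/2⌋ × 609 = 430 × 609 mm

430 × 609 mm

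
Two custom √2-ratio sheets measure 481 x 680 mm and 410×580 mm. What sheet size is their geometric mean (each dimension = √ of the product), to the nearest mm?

Short side: √(481 · 410) = √197210 ≈ 444.1 → 444 mm
Long side: √(680 · 580) = √394400 ≈ 628.0 → 628 mm

444 × 628 mm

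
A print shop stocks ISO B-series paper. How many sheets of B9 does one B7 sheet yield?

4

B7 = 88 × 125 mm; B9 = 44 × 62 mm.
Each halving step doubles the count; 2 steps from B7 to B9.
2^2 = 4.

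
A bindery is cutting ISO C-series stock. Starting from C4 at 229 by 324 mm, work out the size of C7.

C5: ⌊324/2⌋ × 229 = 162 × 229 mm
C6: ⌊229/2⌋ × 162 = 114 × 162 mm
C7: ⌊162/2⌋ × 114 = 81 × 114 mm

81 × 114 mm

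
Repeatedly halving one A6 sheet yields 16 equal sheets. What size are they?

16 = 2^4, so 4 halving steps.
A6 → A7 → … → A10 after 4 steps.

A10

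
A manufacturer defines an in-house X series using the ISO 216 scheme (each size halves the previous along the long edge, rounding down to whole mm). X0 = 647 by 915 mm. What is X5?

X1: ⌊915/2⌋ × 647 = 457 × 647 mm
X2: ⌊647/2⌋ × 457 = 323 × 457 mm
X3: ⌊457/2⌋ × 323 = 228 × 323 mm
X4: ⌊323/2⌋ × 228 = 161 × 228 mm
X5: ⌊228/2⌋ × 161 = 114 × 161 mm

114 × 161 mm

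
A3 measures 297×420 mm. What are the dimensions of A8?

A4: ⌊420/2⌋ × 297 = 210 × 297 mm
A5: ⌊297/2⌋ × 210 = 148 × 210 mm
A6: ⌊210/2⌋ × 148 = 105 × 148 mm
A7: ⌊148/2⌋ × 105 = 74 × 105 mm
A8: ⌊105/2⌋ × 74 = 52 × 74 mm

52 × 74 mm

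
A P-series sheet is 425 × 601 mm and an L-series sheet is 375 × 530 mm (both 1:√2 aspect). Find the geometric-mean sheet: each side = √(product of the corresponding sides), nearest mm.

399 × 564 mm

Short side: √(425 · 375) = √159375 ≈ 399.2 → 399 mm
Long side: √(601 · 530) = √318530 ≈ 564.4 → 564 mm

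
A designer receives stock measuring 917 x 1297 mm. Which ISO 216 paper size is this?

C0 (917 × 1297 mm)

Aspect ratio 1297/917 ≈ 1.414 — close to the ISO √2 ≈ 1.414.
In the C-series (envelope sizes, between A and B): C0 = 917 × 1297 mm.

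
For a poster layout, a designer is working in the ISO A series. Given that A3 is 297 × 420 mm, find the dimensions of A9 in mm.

A4: ⌊420/2⌋ × 297 = 210 × 297 mm
A5: ⌊297/2⌋ × 210 = 148 × 210 mm
A6: ⌊210/2⌋ × 148 = 105 × 148 mm
A7: ⌊148/2⌋ × 105 = 74 × 105 mm
A8: ⌊105/2⌋ × 74 = 52 × 74 mm
A9: ⌊74/2⌋ × 52 = 37 × 52 mm

37 × 52 mm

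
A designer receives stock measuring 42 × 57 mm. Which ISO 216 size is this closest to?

Aspect ratio 57/42 ≈ 1.357 (ISO target is √2 ≈ 1.414).
In the C-series (envelope sizes, between A and B): C9 = 40 × 57 mm.
Off by 2 mm total — nearest standard size.

C9 (40 × 57 mm)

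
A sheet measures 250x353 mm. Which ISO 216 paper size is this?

B4 (250 × 353 mm)

Aspect ratio 353/250 ≈ 1.412 — close to the ISO √2 ≈ 1.414.
In the B-series (B0 = 1000 × 1414 mm): B4 = 250 × 353 mm.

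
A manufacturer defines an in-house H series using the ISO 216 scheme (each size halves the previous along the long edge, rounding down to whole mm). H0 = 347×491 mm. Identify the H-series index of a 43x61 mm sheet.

H6

H0: 347 × 491 mm
H1: 245 × 347 mm
H2: 173 × 245 mm
H3: 122 × 173 mm
H4: 86 × 122 mm
H5: 61 × 86 mm
H6: 43 × 61 mm
H7: 30 × 43 mm
→ matches H6.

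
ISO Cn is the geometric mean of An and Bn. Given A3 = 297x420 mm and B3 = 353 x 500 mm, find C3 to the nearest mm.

Short side: √(297 · 353) = √104841 ≈ 323.8 → 324 mm
Long side: √(420 · 500) = √210000 ≈ 458.3 → 458 mm

324 × 458 mm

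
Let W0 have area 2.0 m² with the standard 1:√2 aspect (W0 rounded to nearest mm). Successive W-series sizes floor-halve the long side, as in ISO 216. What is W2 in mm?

Let W0's short side be w mm. w · w√2 = 2.0 m² = 2,000,000 mm², so w ≈ 1189.2 mm and w√2 ≈ 1681.8 mm → W0 = 1189 × 1682 mm.
W1: ⌊1682/2⌋ × 1189 = 841 × 1189 mm
W2: ⌊1189/2⌋ × 841 = 594 × 841 mm

594 × 841 mm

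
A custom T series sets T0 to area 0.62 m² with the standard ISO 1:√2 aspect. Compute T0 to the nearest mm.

662 × 936 mm

Let the short side be w mm. Then w · w√2 = 0.62 m² = 620,000 mm².
w² = 620,000/√2, so w ≈ 662.1 mm; long side = w√2 ≈ 936.4 mm.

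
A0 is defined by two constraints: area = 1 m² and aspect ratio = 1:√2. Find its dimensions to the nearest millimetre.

Let the short side be w mm. Then the long side is w√2 and w · w√2 = 10⁶ mm².
w² = 10⁶/√2, so w = 1000 / 2^(1/4) ≈ 840.9 mm; long side = 1000 · 2^(1/4) ≈ 1189.2 mm.

841 × 1189 mm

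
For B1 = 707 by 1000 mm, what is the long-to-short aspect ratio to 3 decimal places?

1.414

1000 / 707 = 1.414
Matches √2 ≈ 1.414 — the ISO 216 defining ratio.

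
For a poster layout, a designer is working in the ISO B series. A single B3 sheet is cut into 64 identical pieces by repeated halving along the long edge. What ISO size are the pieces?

64 = 2^6, so 6 halving steps.
B3 → B4 → … → B9 after 6 steps.

B9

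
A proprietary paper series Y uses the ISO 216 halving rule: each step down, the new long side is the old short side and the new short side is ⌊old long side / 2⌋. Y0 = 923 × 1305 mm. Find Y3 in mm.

Y1: ⌊1305/2⌋ × 923 = 652 × 923 mm
Y2: ⌊923/2⌋ × 652 = 461 × 652 mm
Y3: ⌊652/2⌋ × 461 = 326 × 461 mm

326 × 461 mm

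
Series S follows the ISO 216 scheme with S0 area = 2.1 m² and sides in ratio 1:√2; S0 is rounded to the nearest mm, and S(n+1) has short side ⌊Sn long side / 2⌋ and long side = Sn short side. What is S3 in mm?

Let S0's short side be w mm. w · w√2 = 2.1 m² = 2,100,000 mm², so w ≈ 1218.6 mm and w√2 ≈ 1723.3 mm → S0 = 1219 × 1723 mm.
S1: ⌊1723/2⌋ × 1219 = 861 × 1219 mm
S2: ⌊1219/2⌋ × 861 = 609 × 861 mm
S3: ⌊861/2⌋ × 609 = 430 × 609 mm

430 × 609 mm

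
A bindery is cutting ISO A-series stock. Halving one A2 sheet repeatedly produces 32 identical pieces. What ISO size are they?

A7

32 = 2^5, so 5 halving steps.
A2 → A3 → … → A7 after 5 steps.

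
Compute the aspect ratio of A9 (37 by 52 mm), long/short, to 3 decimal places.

1.405

52 / 37 = 1.405
ISO 216 targets √2 ≈ 1.414; the -0.009 deviation is from mm rounding.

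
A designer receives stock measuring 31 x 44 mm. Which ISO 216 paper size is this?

B10 (31 × 44 mm)

Aspect ratio 44/31 ≈ 1.419 — close to the ISO √2 ≈ 1.414.
In the B-series (B0 = 1000 × 1414 mm): B10 = 31 × 44 mm.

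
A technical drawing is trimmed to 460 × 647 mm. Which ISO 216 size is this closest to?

C2 (458 × 648 mm)

Aspect ratio 647/460 ≈ 1.407 — close to the ISO √2 ≈ 1.414.
In the C-series (envelope sizes, between A and B): C2 = 458 × 648 mm.
Off by 3 mm total — nearest standard size.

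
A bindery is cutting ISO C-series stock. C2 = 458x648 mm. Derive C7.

81 × 114 mm

C3: ⌊648/2⌋ × 458 = 324 × 458 mm
C4: ⌊458/2⌋ × 324 = 229 × 324 mm
C5: ⌊324/2⌋ × 229 = 162 × 229 mm
C6: ⌊229/2⌋ × 162 = 114 × 162 mm
C7: ⌊162/2⌋ × 114 = 81 × 114 mm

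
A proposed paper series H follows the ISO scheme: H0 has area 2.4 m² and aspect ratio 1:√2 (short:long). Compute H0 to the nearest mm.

1303 × 1842 mm

Let the short side be w mm. Then w · w√2 = 2.4 m² = 2,400,000 mm².
w² = 2,400,000/√2, so w ≈ 1302.7 mm; long side = w√2 ≈ 1842.3 mm.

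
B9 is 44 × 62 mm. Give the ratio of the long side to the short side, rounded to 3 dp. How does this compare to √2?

62 / 44 = 1.409
ISO 216 targets √2 ≈ 1.414; the -0.005 deviation is from mm rounding.

1.409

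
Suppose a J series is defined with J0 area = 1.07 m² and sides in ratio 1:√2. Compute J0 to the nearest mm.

Let the short side be w mm. Then w · w√2 = 1.07 m² = 1,070,000 mm².
w² = 1,070,000/√2, so w ≈ 869.8 mm; long side = w√2 ≈ 1230.1 mm.

870 × 1230 mm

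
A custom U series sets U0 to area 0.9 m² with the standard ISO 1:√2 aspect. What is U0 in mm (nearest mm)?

Let the short side be w mm. Then w · w√2 = 0.9 m² = 900,000 mm².
w² = 900,000/√2, so w ≈ 797.7 mm; long side = w√2 ≈ 1128.2 mm.

798 × 1128 mm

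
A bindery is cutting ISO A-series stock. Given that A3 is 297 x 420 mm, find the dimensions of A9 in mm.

A4: ⌊420/2⌋ × 297 = 210 × 297 mm
A5: ⌊297/2⌋ × 210 = 148 × 210 mm
A6: ⌊210/2⌋ × 148 = 105 × 148 mm
A7: ⌊148/2⌋ × 105 = 74 × 105 mm
A8: ⌊105/2⌋ × 74 = 52 × 74 mm
A9: ⌊74/2⌋ × 52 = 37 × 52 mm

37 × 52 mm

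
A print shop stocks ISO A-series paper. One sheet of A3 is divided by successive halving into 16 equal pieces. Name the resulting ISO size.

A7

16 = 2^4, so 4 halving steps.
A3 → A4 → … → A7 after 4 steps.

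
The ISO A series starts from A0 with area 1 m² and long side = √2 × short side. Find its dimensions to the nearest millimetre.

841 × 1189 mm

Let the short side be w mm. Then the long side is w√2 and w · w√2 = 10⁶ mm².
w² = 10⁶/√2, so w = 1000 / 2^(1/4) ≈ 840.9 mm; long side = 1000 · 2^(1/4) ≈ 1189.2 mm.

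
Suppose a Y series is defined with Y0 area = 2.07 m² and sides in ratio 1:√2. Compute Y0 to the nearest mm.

1210 × 1711 mm

Let the short side be w mm. Then w · w√2 = 2.07 m² = 2,070,000 mm².
w² = 2,070,000/√2, so w ≈ 1209.8 mm; long side = w√2 ≈ 1711.0 mm.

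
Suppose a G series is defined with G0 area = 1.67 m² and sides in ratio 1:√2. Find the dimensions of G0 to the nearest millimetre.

Let the short side be w mm. Then w · w√2 = 1.67 m² = 1,670,000 mm².
w² = 1,670,000/√2, so w ≈ 1086.7 mm; long side = w√2 ≈ 1536.8 mm.

1087 × 1537 mm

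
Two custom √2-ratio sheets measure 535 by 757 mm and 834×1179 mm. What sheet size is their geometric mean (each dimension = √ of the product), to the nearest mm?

668 × 945 mm

Short side: √(535 · 834) = √446190 ≈ 668.0 → 668 mm
Long side: √(757 · 1179) = √892503 ≈ 944.7 → 945 mm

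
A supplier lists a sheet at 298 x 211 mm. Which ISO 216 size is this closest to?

Aspect ratio 298/211 ≈ 1.412 — close to the ISO √2 ≈ 1.414.
In the A-series (A0 area = 1 m²): A4 = 210 × 297 mm.
Off by 2 mm total — nearest standard size.

A4 (210 × 297 mm)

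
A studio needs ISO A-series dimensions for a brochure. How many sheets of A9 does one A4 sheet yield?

32

Each ISO step halves the sheet: 1 × A4 → 2 × A5 → 4 × A6 → 8 × A7 → …
From A4 to A9 is 5 halving steps: 2^5 = 32.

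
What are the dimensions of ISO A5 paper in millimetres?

A0 = 841 × 1189 mm (A0 has area 1 m², aspect 1:√2).
A1: ⌊1189/2⌋ × 841 = 594 × 841 mm
A2: ⌊841/2⌋ × 594 = 420 × 594 mm
A3: ⌊594/2⌋ × 420 = 297 × 420 mm
A4: ⌊420/2⌋ × 297 = 210 × 297 mm
A5: ⌊297/2⌋ × 210 = 148 × 210 mm

148 × 210 mm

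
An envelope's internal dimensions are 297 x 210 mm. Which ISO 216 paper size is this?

Aspect ratio 297/210 ≈ 1.414 — close to the ISO √2 ≈ 1.414.
In the A-series (A0 area = 1 m²): A4 = 210 × 297 mm.

A4 (210 × 297 mm)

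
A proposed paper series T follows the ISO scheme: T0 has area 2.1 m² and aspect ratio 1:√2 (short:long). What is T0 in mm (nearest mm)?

1219 × 1723 mm

Let the short side be w mm. Then w · w√2 = 2.1 m² = 2,100,000 mm².
w² = 2,100,000/√2, so w ≈ 1218.6 mm; long side = w√2 ≈ 1723.3 mm.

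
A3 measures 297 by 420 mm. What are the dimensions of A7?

74 × 105 mm

A4: ⌊420/2⌋ × 297 = 210 × 297 mm
A5: ⌊297/2⌋ × 210 = 148 × 210 mm
A6: ⌊210/2⌋ × 148 = 105 × 148 mm
A7: ⌊148/2⌋ × 105 = 74 × 105 mm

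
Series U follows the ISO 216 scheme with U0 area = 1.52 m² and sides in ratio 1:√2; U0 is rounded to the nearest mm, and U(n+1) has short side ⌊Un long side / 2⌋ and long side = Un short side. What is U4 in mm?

259 × 366 mm

Let U0's short side be w mm. w · w√2 = 1.52 m² = 1,520,000 mm², so w ≈ 1036.7 mm and w√2 ≈ 1466.2 mm → U0 = 1037 × 1466 mm.
U1: ⌊1466/2⌋ × 1037 = 733 × 1037 mm
U2: ⌊1037/2⌋ × 733 = 518 × 733 mm
U3: ⌊733/2⌋ × 518 = 366 × 518 mm
U4: ⌊518/2⌋ × 366 = 259 × 366 mm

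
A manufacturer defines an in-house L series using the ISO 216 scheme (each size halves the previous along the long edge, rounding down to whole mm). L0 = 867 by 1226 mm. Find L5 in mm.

153 × 216 mm

L1: ⌊1226/2⌋ × 867 = 613 × 867 mm
L2: ⌊867/2⌋ × 613 = 433 × 613 mm
L3: ⌊613/2⌋ × 433 = 306 × 433 mm
L4: ⌊433/2⌋ × 306 = 216 × 306 mm
L5: ⌊306/2⌋ × 216 = 153 × 216 mm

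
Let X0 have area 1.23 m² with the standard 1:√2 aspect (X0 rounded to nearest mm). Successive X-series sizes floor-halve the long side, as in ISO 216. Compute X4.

233 × 329 mm

Let X0's short side be w mm. w · w√2 = 1.23 m² = 1,230,000 mm², so w ≈ 932.6 mm and w√2 ≈ 1318.9 mm → X0 = 933 × 1319 mm.
X1: ⌊1319/2⌋ × 933 = 659 × 933 mm
X2: ⌊933/2⌋ × 659 = 466 × 659 mm
X3: ⌊659/2⌋ × 466 = 329 × 466 mm
X4: ⌊466/2⌋ × 329 = 233 × 329 mm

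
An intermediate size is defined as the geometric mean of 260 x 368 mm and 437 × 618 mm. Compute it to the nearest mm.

337 × 477 mm

Short side: √(260 · 437) = √113620 ≈ 337.1 → 337 mm
Long side: √(368 · 618) = √227424 ≈ 476.9 → 477 mm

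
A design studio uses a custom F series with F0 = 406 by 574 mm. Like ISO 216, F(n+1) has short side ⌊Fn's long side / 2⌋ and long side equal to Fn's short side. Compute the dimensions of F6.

50 × 71 mm

F1: ⌊574/2⌋ × 406 = 287 × 406 mm
F2: ⌊406/2⌋ × 287 = 203 × 287 mm
F3: ⌊287/2⌋ × 203 = 143 × 203 mm
F4: ⌊203/2⌋ × 143 = 101 × 143 mm
F5: ⌊143/2⌋ × 101 = 71 × 101 mm
F6: ⌊101/2⌋ × 71 = 50 × 71 mm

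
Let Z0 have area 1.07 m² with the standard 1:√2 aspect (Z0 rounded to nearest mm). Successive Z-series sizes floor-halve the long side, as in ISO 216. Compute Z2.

435 × 615 mm

Let Z0's short side be w mm. w · w√2 = 1.07 m² = 1,070,000 mm², so w ≈ 869.8 mm and w√2 ≈ 1230.1 mm → Z0 = 870 × 1230 mm.
Z1: ⌊1230/2⌋ × 870 = 615 × 870 mm
Z2: ⌊870/2⌋ × 615 = 435 × 615 mm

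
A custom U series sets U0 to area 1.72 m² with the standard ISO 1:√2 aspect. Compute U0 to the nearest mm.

Let the short side be w mm. Then w · w√2 = 1.72 m² = 1,720,000 mm².
w² = 1,720,000/√2, so w ≈ 1102.8 mm; long side = w√2 ≈ 1559.6 mm.

1103 × 1560 mm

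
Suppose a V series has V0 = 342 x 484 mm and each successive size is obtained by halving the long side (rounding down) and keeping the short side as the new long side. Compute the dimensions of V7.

V1 = 242 × 342 mm (from V0 by 1 halving).
V2: ⌊342/2⌋ × 242 = 171 × 242 mm
V3: ⌊242/2⌋ × 171 = 121 × 171 mm
V4: ⌊171/2⌋ × 121 = 85 × 121 mm
V5: ⌊121/2⌋ × 85 = 60 × 85 mm
V6: ⌊85/2⌋ × 60 = 42 × 60 mm
V7: ⌊60/2⌋ × 42 = 30 × 42 mm

30 × 42 mm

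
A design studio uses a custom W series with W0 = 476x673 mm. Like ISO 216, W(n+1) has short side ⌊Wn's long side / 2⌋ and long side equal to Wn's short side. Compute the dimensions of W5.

W1: ⌊673/2⌋ × 476 = 336 × 476 mm
W2: ⌊476/2⌋ × 336 = 238 × 336 mm
W3: ⌊336/2⌋ × 238 = 168 × 238 mm
W4: ⌊238/2⌋ × 168 = 119 × 168 mm
W5: ⌊168/2⌋ × 119 = 84 × 119 mm

84 × 119 mm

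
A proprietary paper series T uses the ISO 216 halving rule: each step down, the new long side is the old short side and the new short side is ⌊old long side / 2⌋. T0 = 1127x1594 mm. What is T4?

281 × 398 mm

T1: ⌊1594/2⌋ × 1127 = 797 × 1127 mm
T2: ⌊1127/2⌋ × 797 = 563 × 797 mm
T3: ⌊797/2⌋ × 563 = 398 × 563 mm
T4: ⌊563/2⌋ × 398 = 281 × 398 mm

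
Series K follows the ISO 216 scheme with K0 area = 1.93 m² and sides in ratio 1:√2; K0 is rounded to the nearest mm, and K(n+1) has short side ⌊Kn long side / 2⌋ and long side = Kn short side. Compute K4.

292 × 413 mm

Let K0's short side be w mm. w · w√2 = 1.93 m² = 1,930,000 mm², so w ≈ 1168.2 mm and w√2 ≈ 1652.1 mm → K0 = 1168 × 1652 mm.
K1: ⌊1652/2⌋ × 1168 = 826 × 1168 mm
K2: ⌊1168/2⌋ × 826 = 584 × 826 mm
K3: ⌊826/2⌋ × 584 = 413 × 584 mm
K4: ⌊584/2⌋ × 413 = 292 × 413 mm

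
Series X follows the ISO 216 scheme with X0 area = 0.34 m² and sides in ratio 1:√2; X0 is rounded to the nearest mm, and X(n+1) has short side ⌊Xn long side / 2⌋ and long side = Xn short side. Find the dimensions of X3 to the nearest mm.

173 × 245 mm

Let X0's short side be w mm. w · w√2 = 0.34 m² = 340,000 mm², so w ≈ 490.3 mm and w√2 ≈ 693.4 mm → X0 = 490 × 693 mm.
X1: ⌊693/2⌋ × 490 = 346 × 490 mm
X2: ⌊490/2⌋ × 346 = 245 × 346 mm
X3: ⌊346/2⌋ × 245 = 173 × 245 mm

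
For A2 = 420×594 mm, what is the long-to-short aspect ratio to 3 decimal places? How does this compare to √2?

594 / 420 = 1.414
Matches √2 ≈ 1.414 — the ISO 216 defining ratio.

1.414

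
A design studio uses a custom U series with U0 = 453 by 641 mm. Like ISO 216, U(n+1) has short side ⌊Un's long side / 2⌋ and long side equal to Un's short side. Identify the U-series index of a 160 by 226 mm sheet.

U3

U0: 453 × 641 mm
U1: 320 × 453 mm
U2: 226 × 320 mm
U3: 160 × 226 mm
U4: 113 × 160 mm
→ matches U3.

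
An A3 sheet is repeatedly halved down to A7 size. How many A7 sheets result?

16

A3 = 297 × 420 mm; A7 = 74 × 105 mm.
Each halving step doubles the count; 4 steps from A3 to A7.
2^4 = 16.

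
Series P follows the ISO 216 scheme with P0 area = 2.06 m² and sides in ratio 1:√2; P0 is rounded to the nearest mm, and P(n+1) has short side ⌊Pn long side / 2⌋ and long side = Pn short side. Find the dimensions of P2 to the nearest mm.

Let P0's short side be w mm. w · w√2 = 2.06 m² = 2,060,000 mm², so w ≈ 1206.9 mm and w√2 ≈ 1706.8 mm → P0 = 1207 × 1707 mm.
P1: ⌊1707/2⌋ × 1207 = 853 × 1207 mm
P2: ⌊1207/2⌋ × 853 = 603 × 853 mm

603 × 853 mm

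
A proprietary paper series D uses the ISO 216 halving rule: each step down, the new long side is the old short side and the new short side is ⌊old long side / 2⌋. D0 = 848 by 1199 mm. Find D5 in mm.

149 × 212 mm

D1: ⌊1199/2⌋ × 848 = 599 × 848 mm
D2: ⌊848/2⌋ × 599 = 424 × 599 mm
D3: ⌊599/2⌋ × 424 = 299 × 424 mm
D4: ⌊424/2⌋ × 299 = 212 × 299 mm
D5: ⌊299/2⌋ × 212 = 149 × 212 mm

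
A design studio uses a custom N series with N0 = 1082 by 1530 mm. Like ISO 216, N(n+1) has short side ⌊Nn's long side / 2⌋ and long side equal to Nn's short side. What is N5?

191 × 270 mm

N1: ⌊1530/2⌋ × 1082 = 765 × 1082 mm
N2: ⌊1082/2⌋ × 765 = 541 × 765 mm
N3: ⌊765/2⌋ × 541 = 382 × 541 mm
N4: ⌊541/2⌋ × 382 = 270 × 382 mm
N5: ⌊382/2⌋ × 270 = 191 × 270 mm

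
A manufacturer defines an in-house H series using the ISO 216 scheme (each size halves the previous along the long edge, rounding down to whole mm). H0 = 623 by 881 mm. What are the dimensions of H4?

155 × 220 mm

H1: ⌊881/2⌋ × 623 = 440 × 623 mm
H2: ⌊623/2⌋ × 440 = 311 × 440 mm
H3: ⌊440/2⌋ × 311 = 220 × 311 mm
H4: ⌊311/2⌋ × 220 = 155 × 220 mm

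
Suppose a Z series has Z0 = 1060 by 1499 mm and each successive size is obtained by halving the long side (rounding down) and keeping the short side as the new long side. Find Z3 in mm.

Z1: ⌊1499/2⌋ × 1060 = 749 × 1060 mm
Z2: ⌊1060/2⌋ × 749 = 530 × 749 mm
Z3: ⌊749/2⌋ × 530 = 374 × 530 mm

374 × 530 mm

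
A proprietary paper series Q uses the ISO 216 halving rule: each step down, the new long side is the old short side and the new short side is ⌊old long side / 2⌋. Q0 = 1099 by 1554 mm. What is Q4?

Q1: ⌊1554/2⌋ × 1099 = 777 × 1099 mm
Q2: ⌊1099/2⌋ × 777 = 549 × 777 mm
Q3: ⌊777/2⌋ × 549 = 388 × 549 mm
Q4: ⌊549/2⌋ × 388 = 274 × 388 mm

274 × 388 mm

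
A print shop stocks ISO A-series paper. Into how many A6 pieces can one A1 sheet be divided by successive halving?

Each ISO step halves the sheet: 1 × A1 → 2 × A2 → 4 × A3 → 8 × A4 → …
From A1 to A6 is 5 halving steps: 2^5 = 32.

32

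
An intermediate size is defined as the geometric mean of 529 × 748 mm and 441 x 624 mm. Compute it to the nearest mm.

Short side: √(529 · 441) = √233289 ≈ 483.0 → 483 mm
Long side: √(748 · 624) = √466752 ≈ 683.2 → 683 mm

483 × 683 mm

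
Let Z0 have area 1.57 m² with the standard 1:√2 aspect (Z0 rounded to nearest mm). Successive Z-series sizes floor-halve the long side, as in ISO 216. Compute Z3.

Let Z0's short side be w mm. w · w√2 = 1.57 m² = 1,570,000 mm², so w ≈ 1053.6 mm and w√2 ≈ 1490.1 mm → Z0 = 1054 × 1490 mm.
Z1: ⌊1490/2⌋ × 1054 = 745 × 1054 mm
Z2: ⌊1054/2⌋ × 745 = 527 × 745 mm
Z3: ⌊745/2⌋ × 527 = 372 × 527 mm

372 × 527 mm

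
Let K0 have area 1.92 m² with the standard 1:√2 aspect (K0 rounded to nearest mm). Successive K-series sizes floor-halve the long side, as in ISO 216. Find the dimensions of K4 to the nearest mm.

291 × 412 mm

Let K0's short side be w mm. w · w√2 = 1.92 m² = 1,920,000 mm², so w ≈ 1165.2 mm and w√2 ≈ 1647.8 mm → K0 = 1165 × 1648 mm.
K1: ⌊1648/2⌋ × 1165 = 824 × 1165 mm
K2: ⌊1165/2⌋ × 824 = 582 × 824 mm
K3: ⌊824/2⌋ × 582 = 412 × 582 mm
K4: ⌊582/2⌋ × 412 = 291 × 412 mm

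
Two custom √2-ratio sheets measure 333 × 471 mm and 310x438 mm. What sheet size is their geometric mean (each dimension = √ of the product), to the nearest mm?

321 × 454 mm

Short side: √(333 · 310) = √103230 ≈ 321.3 → 321 mm
Long side: √(471 · 438) = √206298 ≈ 454.2 → 454 mm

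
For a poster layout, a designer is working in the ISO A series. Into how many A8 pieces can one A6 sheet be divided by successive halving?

A6 = 105 × 148 mm; A8 = 52 × 74 mm.
Each halving step doubles the count; 2 steps from A6 to A8.
2^2 = 4.

4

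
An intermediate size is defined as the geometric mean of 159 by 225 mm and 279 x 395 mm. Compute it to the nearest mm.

Short side: √(159 · 279) = √44361 ≈ 210.6 → 211 mm
Long side: √(225 · 395) = √88875 ≈ 298.1 → 298 mm

211 × 298 mm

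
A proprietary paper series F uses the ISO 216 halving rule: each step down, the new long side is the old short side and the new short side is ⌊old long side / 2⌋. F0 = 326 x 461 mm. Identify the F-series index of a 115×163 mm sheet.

F3

F0: 326 × 461 mm
F1: 230 × 326 mm
F2: 163 × 230 mm
F3: 115 × 163 mm
F4: 81 × 115 mm
→ matches F3.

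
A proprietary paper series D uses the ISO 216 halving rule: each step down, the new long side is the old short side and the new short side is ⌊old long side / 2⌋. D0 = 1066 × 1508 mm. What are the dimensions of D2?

D1: ⌊1508/2⌋ × 1066 = 754 × 1066 mm
D2: ⌊1066/2⌋ × 754 = 533 × 754 mm

533 × 754 mm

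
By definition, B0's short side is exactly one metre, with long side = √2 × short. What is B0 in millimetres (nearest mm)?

Short side = 1000 mm; long side = 1000√2 ≈ 1414.2 mm.

1000 × 1414 mm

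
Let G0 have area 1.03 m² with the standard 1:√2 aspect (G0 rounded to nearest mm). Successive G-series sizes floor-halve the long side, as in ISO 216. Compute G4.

Let G0's short side be w mm. w · w√2 = 1.03 m² = 1,030,000 mm², so w ≈ 853.4 mm and w√2 ≈ 1206.9 mm → G0 = 853 × 1207 mm.
G1: ⌊1207/2⌋ × 853 = 603 × 853 mm
G2: ⌊853/2⌋ × 603 = 426 × 603 mm
G3: ⌊603/2⌋ × 426 = 301 × 426 mm
G4: ⌊426/2⌋ × 301 = 213 × 301 mm

213 × 301 mm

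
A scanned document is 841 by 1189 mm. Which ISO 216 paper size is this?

Aspect ratio 1189/841 ≈ 1.414 — close to the ISO √2 ≈ 1.414.
In the A-series (A0 area = 1 m²): A0 = 841 × 1189 mm.

A0 (841 × 1189 mm)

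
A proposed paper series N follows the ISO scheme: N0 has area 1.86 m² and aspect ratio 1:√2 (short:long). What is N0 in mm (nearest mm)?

1147 × 1622 mm

Let the short side be w mm. Then w · w√2 = 1.86 m² = 1,860,000 mm².
w² = 1,860,000/√2, so w ≈ 1146.8 mm; long side = w√2 ≈ 1621.9 mm.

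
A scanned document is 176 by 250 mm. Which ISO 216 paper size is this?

B5 (176 × 250 mm)

Aspect ratio 250/176 ≈ 1.420 — close to the ISO √2 ≈ 1.414.
In the B-series (B0 = 1000 × 1414 mm): B5 = 176 × 250 mm.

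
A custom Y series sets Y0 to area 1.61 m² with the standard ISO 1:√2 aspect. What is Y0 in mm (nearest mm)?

Let the short side be w mm. Then w · w√2 = 1.61 m² = 1,610,000 mm².
w² = 1,610,000/√2, so w ≈ 1067.0 mm; long side = w√2 ≈ 1508.9 mm.

1067 × 1509 mm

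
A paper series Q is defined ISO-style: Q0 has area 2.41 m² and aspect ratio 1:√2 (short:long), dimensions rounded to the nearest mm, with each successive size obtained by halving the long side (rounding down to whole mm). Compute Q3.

Let Q0's short side be w mm. w · w√2 = 2.41 m² = 2,410,000 mm², so w ≈ 1305.4 mm and w√2 ≈ 1846.1 mm → Q0 = 1305 × 1846 mm.
Q1: ⌊1846/2⌋ × 1305 = 923 × 1305 mm
Q2: ⌊1305/2⌋ × 923 = 652 × 923 mm
Q3: ⌊923/2⌋ × 652 = 461 × 652 mm

461 × 652 mm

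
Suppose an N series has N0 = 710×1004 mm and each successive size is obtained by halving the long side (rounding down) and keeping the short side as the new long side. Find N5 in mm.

N1: ⌊1004/2⌋ × 710 = 502 × 710 mm
N2: ⌊710/2⌋ × 502 = 355 × 502 mm
N3: ⌊502/2⌋ × 355 = 251 × 355 mm
N4: ⌊355/2⌋ × 251 = 177 × 251 mm
N5: ⌊251/2⌋ × 177 = 125 × 177 mm

125 × 177 mm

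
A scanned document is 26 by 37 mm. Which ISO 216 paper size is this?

A10 (26 × 37 mm)

Aspect ratio 37/26 ≈ 1.423 — close to the ISO √2 ≈ 1.414.
In the A-series (A0 area = 1 m²): A10 = 26 × 37 mm.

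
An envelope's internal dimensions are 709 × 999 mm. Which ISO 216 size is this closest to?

B1 (707 × 1000 mm)

Aspect ratio 999/709 ≈ 1.409 — close to the ISO √2 ≈ 1.414.
In the B-series (B0 = 1000 × 1414 mm): B1 = 707 × 1000 mm.
Off by 3 mm total — nearest standard size.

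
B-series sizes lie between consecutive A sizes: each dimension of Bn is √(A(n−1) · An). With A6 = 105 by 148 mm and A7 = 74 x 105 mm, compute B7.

Short side: √(105 · 74) = √7770 ≈ 88.1 → 88 mm
Long side: √(148 · 105) = √15540 ≈ 124.7 → 125 mm

88 × 125 mm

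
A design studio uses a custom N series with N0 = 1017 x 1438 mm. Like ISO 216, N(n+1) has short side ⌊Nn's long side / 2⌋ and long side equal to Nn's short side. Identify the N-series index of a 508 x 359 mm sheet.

N3

N0: 1017 × 1438 mm
N1: 719 × 1017 mm
N2: 508 × 719 mm
N3: 359 × 508 mm
N4: 254 × 359 mm
→ matches N3.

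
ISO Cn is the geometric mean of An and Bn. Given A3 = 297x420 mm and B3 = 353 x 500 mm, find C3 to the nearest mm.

324 × 458 mm

Short side: √(297 · 353) = √104841 ≈ 323.8 → 324 mm
Long side: √(420 · 500) = √210000 ≈ 458.3 → 458 mm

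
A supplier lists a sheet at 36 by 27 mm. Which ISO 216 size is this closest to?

Aspect ratio 36/27 ≈ 1.333 (ISO target is √2 ≈ 1.414).
In the A-series (A0 area = 1 m²): A10 = 26 × 37 mm.
Off by 2 mm total — nearest standard size.

A10 (26 × 37 mm)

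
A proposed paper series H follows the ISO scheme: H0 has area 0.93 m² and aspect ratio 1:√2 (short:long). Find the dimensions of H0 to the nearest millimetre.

811 × 1147 mm

Let the short side be w mm. Then w · w√2 = 0.93 m² = 930,000 mm².
w² = 930,000/√2, so w ≈ 810.9 mm; long side = w√2 ≈ 1146.8 mm.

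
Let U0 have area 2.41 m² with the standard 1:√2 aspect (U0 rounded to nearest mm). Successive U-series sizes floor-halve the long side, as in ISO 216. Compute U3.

461 × 652 mm

Let U0's short side be w mm. w · w√2 = 2.41 m² = 2,410,000 mm², so w ≈ 1305.4 mm and w√2 ≈ 1846.1 mm → U0 = 1305 × 1846 mm.
U1: ⌊1846/2⌋ × 1305 = 923 × 1305 mm
U2: ⌊1305/2⌋ × 923 = 652 × 923 mm
U3: ⌊923/2⌋ × 652 = 461 × 652 mm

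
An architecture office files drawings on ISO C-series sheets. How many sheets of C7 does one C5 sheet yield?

4

Each ISO step halves the sheet: 1 × C5 → 2 × C6 → 4 × C7
From C5 to C7 is 2 halving steps: 2^2 = 4.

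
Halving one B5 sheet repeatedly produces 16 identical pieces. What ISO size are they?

16 = 2^4, so 4 halving steps.
B5 → B6 → … → B9 after 4 steps.

B9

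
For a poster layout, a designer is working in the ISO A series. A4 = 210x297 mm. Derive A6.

105 × 148 mm

A5: ⌊297/2⌋ × 210 = 148 × 210 mm
A6: ⌊210/2⌋ × 148 = 105 × 148 mm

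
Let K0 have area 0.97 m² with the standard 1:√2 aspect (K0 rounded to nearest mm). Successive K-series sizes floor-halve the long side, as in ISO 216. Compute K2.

Let K0's short side be w mm. w · w√2 = 0.97 m² = 970,000 mm², so w ≈ 828.2 mm and w√2 ≈ 1171.2 mm → K0 = 828 × 1171 mm.
K1: ⌊1171/2⌋ × 828 = 585 × 828 mm
K2: ⌊828/2⌋ × 585 = 414 × 585 mm

414 × 585 mm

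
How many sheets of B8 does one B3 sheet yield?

32

B3 = 353 × 500 mm; B8 = 62 × 88 mm.
Each halving step doubles the count; 5 steps from B3 to B8.
2^5 = 32.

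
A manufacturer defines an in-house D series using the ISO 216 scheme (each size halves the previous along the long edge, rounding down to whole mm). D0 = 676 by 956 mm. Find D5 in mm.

D1: ⌊956/2⌋ × 676 = 478 × 676 mm
D2: ⌊676/2⌋ × 478 = 338 × 478 mm
D3: ⌊478/2⌋ × 338 = 239 × 338 mm
D4: ⌊338/2⌋ × 239 = 169 × 239 mm
D5: ⌊239/2⌋ × 169 = 119 × 169 mm

119 × 169 mm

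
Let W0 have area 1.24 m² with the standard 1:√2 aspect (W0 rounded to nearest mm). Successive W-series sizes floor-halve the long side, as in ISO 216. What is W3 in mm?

331 × 468 mm

Let W0's short side be w mm. w · w√2 = 1.24 m² = 1,240,000 mm², so w ≈ 936.4 mm and w√2 ≈ 1324.2 mm → W0 = 936 × 1324 mm.
W1: ⌊1324/2⌋ × 936 = 662 × 936 mm
W2: ⌊936/2⌋ × 662 = 468 × 662 mm
W3: ⌊662/2⌋ × 468 = 331 × 468 mm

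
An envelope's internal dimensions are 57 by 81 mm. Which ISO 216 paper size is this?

Aspect ratio 81/57 ≈ 1.421 — close to the ISO √2 ≈ 1.414.
In the C-series (envelope sizes, between A and B): C8 = 57 × 81 mm.

C8 (57 × 81 mm)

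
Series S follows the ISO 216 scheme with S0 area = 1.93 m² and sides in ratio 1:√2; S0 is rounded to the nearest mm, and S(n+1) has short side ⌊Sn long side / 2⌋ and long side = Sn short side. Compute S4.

Let S0's short side be w mm. w · w√2 = 1.93 m² = 1,930,000 mm², so w ≈ 1168.2 mm and w√2 ≈ 1652.1 mm → S0 = 1168 × 1652 mm.
S1: ⌊1652/2⌋ × 1168 = 826 × 1168 mm
S2: ⌊1168/2⌋ × 826 = 584 × 826 mm
S3: ⌊826/2⌋ × 584 = 413 × 584 mm
S4: ⌊584/2⌋ × 413 = 292 × 413 mm

292 × 413 mm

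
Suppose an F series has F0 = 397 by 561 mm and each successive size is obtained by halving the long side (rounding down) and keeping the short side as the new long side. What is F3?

F1: ⌊561/2⌋ × 397 = 280 × 397 mm
F2: ⌊397/2⌋ × 280 = 198 × 280 mm
F3: ⌊280/2⌋ × 198 = 140 × 198 mm

140 × 198 mm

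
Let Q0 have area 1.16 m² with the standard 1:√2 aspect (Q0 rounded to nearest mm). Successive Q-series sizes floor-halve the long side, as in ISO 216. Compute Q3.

Let Q0's short side be w mm. w · w√2 = 1.16 m² = 1,160,000 mm², so w ≈ 905.7 mm and w√2 ≈ 1280.8 mm → Q0 = 906 × 1281 mm.
Q1: ⌊1281/2⌋ × 906 = 640 × 906 mm
Q2: ⌊906/2⌋ × 640 = 453 × 640 mm
Q3: ⌊640/2⌋ × 453 = 320 × 453 mm

320 × 453 mm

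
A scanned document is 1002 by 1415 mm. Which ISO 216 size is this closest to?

B0 (1000 × 1414 mm)

Aspect ratio 1415/1002 ≈ 1.412 — close to the ISO √2 ≈ 1.414.
In the B-series (B0 = 1000 × 1414 mm): B0 = 1000 × 1414 mm.
Off by 3 mm total — nearest standard size.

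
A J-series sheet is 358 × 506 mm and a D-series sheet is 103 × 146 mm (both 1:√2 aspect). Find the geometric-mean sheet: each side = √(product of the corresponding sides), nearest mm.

Short side: √(358 · 103) = √36874 ≈ 192.0 → 192 mm
Long side: √(506 · 146) = √73876 ≈ 271.8 → 272 mm

192 × 272 mm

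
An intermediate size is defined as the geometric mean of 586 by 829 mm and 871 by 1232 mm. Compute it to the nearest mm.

714 × 1011 mm

Short side: √(586 · 871) = √510406 ≈ 714.4 → 714 mm
Long side: √(829 · 1232) = √1021328 ≈ 1010.6 → 1011 mm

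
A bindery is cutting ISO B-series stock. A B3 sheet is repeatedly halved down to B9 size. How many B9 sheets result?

B3 = 353 × 500 mm; B9 = 44 × 62 mm.
Each halving step doubles the count; 6 steps from B3 to B9.
2^6 = 64.

64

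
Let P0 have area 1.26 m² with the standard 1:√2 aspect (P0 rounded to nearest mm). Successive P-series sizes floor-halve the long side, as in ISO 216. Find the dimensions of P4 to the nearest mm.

Let P0's short side be w mm. w · w√2 = 1.26 m² = 1,260,000 mm², so w ≈ 943.9 mm and w√2 ≈ 1334.9 mm → P0 = 944 × 1335 mm.
P1: ⌊1335/2⌋ × 944 = 667 × 944 mm
P2: ⌊944/2⌋ × 667 = 472 × 667 mm
P3: ⌊667/2⌋ × 472 = 333 × 472 mm
P4: ⌊472/2⌋ × 333 = 236 × 333 mm

236 × 333 mm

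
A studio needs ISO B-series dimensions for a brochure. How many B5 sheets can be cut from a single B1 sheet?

16

Each ISO step halves the sheet: 1 × B1 → 2 × B2 → 4 × B3 → 8 × B4 → …
From B1 to B5 is 4 halving steps: 2^4 = 16.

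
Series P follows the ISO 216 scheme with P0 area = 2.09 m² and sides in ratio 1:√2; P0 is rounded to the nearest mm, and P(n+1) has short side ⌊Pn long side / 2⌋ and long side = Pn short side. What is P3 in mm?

429 × 608 mm

Let P0's short side be w mm. w · w√2 = 2.09 m² = 2,090,000 mm², so w ≈ 1215.7 mm and w√2 ≈ 1719.2 mm → P0 = 1216 × 1719 mm.
P1: ⌊1719/2⌋ × 1216 = 859 × 1216 mm
P2: ⌊1216/2⌋ × 859 = 608 × 859 mm
P3: ⌊859/2⌋ × 608 = 429 × 608 mm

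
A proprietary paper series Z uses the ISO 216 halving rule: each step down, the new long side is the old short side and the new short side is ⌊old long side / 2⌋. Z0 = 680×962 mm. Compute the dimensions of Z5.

Z1: ⌊962/2⌋ × 680 = 481 × 680 mm
Z2: ⌊680/2⌋ × 481 = 340 × 481 mm
Z3: ⌊481/2⌋ × 340 = 240 × 340 mm
Z4: ⌊340/2⌋ × 240 = 170 × 240 mm
Z5: ⌊240/2⌋ × 170 = 120 × 170 mm

120 × 170 mm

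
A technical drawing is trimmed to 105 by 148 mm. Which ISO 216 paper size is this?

A6 (105 × 148 mm)

Aspect ratio 148/105 ≈ 1.410 — close to the ISO √2 ≈ 1.414.
In the A-series (A0 area = 1 m²): A6 = 105 × 148 mm.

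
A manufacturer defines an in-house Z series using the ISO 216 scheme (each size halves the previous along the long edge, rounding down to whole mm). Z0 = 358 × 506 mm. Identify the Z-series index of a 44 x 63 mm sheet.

Z0: 358 × 506 mm
Z1: 253 × 358 mm
Z2: 179 × 253 mm
Z3: 126 × 179 mm
Z4: 89 × 126 mm
Z5: 63 × 89 mm
Z6: 44 × 63 mm
Z7: 31 × 44 mm
→ matches Z6.

Z6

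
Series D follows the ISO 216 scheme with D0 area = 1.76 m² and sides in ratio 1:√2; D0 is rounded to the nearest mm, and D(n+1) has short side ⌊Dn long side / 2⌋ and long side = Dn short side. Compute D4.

Let D0's short side be w mm. w · w√2 = 1.76 m² = 1,760,000 mm², so w ≈ 1115.6 mm and w√2 ≈ 1577.7 mm → D0 = 1116 × 1578 mm.
D1: ⌊1578/2⌋ × 1116 = 789 × 1116 mm
D2: ⌊1116/2⌋ × 789 = 558 × 789 mm
D3: ⌊789/2⌋ × 558 = 394 × 558 mm
D4: ⌊558/2⌋ × 394 = 279 × 394 mm

279 × 394 mm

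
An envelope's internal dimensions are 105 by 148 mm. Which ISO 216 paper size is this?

A6 (105 × 148 mm)

Aspect ratio 148/105 ≈ 1.410 — close to the ISO √2 ≈ 1.414.
In the A-series (A0 area = 1 m²): A6 = 105 × 148 mm.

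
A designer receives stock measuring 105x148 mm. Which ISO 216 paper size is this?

Aspect ratio 148/105 ≈ 1.410 — close to the ISO √2 ≈ 1.414.
In the A-series (A0 area = 1 m²): A6 = 105 × 148 mm.

A6 (105 × 148 mm)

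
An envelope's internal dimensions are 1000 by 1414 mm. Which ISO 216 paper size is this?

Aspect ratio 1414/1000 ≈ 1.414 — close to the ISO √2 ≈ 1.414.
In the B-series (B0 = 1000 × 1414 mm): B0 = 1000 × 1414 mm.

B0 (1000 × 1414 mm)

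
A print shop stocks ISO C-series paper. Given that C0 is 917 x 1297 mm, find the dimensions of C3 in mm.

324 × 458 mm

C1: ⌊1297/2⌋ × 917 = 648 × 917 mm
C2: ⌊917/2⌋ × 648 = 458 × 648 mm
C3: ⌊648/2⌋ × 458 = 324 × 458 mm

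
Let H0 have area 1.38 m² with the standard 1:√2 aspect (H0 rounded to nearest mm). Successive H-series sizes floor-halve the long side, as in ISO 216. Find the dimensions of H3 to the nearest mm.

349 × 494 mm

Let H0's short side be w mm. w · w√2 = 1.38 m² = 1,380,000 mm², so w ≈ 987.8 mm and w√2 ≈ 1397.0 mm → H0 = 988 × 1397 mm.
H1: ⌊1397/2⌋ × 988 = 698 × 988 mm
H2: ⌊988/2⌋ × 698 = 494 × 698 mm
H3: ⌊698/2⌋ × 494 = 349 × 494 mm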